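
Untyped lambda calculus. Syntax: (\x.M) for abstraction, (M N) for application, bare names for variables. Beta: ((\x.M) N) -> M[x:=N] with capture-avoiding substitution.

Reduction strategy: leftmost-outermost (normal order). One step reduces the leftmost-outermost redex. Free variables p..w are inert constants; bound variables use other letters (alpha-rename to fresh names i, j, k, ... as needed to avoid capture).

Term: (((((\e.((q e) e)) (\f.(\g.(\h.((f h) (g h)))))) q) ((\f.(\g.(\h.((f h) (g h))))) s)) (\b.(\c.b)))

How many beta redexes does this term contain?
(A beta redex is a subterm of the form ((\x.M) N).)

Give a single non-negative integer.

Answer: 2

Derivation:
Term: (((((\e.((q e) e)) (\f.(\g.(\h.((f h) (g h)))))) q) ((\f.(\g.(\h.((f h) (g h))))) s)) (\b.(\c.b)))
  Redex: ((\e.((q e) e)) (\f.(\g.(\h.((f h) (g h))))))
  Redex: ((\f.(\g.(\h.((f h) (g h))))) s)
Total redexes: 2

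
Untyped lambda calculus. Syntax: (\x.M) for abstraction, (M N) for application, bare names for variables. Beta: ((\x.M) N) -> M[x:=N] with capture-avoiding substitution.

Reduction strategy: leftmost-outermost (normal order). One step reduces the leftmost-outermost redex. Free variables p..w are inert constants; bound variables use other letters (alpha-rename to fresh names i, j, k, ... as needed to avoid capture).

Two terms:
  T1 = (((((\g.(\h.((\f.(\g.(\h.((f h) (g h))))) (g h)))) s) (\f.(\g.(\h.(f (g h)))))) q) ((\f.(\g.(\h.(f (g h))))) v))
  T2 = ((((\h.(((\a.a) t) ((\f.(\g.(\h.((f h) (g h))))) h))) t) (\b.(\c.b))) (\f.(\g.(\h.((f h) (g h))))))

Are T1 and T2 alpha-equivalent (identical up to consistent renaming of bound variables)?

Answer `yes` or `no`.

Answer: no

Derivation:
Term 1: (((((\g.(\h.((\f.(\g.(\h.((f h) (g h))))) (g h)))) s) (\f.(\g.(\h.(f (g h)))))) q) ((\f.(\g.(\h.(f (g h))))) v))
Term 2: ((((\h.(((\a.a) t) ((\f.(\g.(\h.((f h) (g h))))) h))) t) (\b.(\c.b))) (\f.(\g.(\h.((f h) (g h))))))
Alpha-equivalence: compare structure up to binder renaming.
Result: False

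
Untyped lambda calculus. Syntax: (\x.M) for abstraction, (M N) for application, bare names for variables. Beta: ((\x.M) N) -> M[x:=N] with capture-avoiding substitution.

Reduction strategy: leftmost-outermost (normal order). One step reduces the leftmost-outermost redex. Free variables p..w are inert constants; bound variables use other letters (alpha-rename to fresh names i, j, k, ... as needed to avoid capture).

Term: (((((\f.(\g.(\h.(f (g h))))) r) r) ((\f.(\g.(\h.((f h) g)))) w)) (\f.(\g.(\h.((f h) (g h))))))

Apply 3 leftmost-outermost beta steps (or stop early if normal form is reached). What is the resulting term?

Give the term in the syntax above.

Answer: ((r (r ((\f.(\g.(\h.((f h) g)))) w))) (\f.(\g.(\h.((f h) (g h))))))

Derivation:
Step 0: (((((\f.(\g.(\h.(f (g h))))) r) r) ((\f.(\g.(\h.((f h) g)))) w)) (\f.(\g.(\h.((f h) (g h))))))
Step 1: ((((\g.(\h.(r (g h)))) r) ((\f.(\g.(\h.((f h) g)))) w)) (\f.(\g.(\h.((f h) (g h))))))
Step 2: (((\h.(r (r h))) ((\f.(\g.(\h.((f h) g)))) w)) (\f.(\g.(\h.((f h) (g h))))))
Step 3: ((r (r ((\f.(\g.(\h.((f h) g)))) w))) (\f.(\g.(\h.((f h) (g h))))))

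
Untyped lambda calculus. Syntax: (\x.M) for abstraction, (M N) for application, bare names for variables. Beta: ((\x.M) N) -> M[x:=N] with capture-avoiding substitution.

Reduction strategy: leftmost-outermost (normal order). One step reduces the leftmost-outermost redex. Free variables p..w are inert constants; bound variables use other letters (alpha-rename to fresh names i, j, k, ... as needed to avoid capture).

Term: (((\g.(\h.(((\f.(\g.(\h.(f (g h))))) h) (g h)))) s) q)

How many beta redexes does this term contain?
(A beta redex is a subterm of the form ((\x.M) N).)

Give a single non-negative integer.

Answer: 2

Derivation:
Term: (((\g.(\h.(((\f.(\g.(\h.(f (g h))))) h) (g h)))) s) q)
  Redex: ((\g.(\h.(((\f.(\g.(\h.(f (g h))))) h) (g h)))) s)
  Redex: ((\f.(\g.(\h.(f (g h))))) h)
Total redexes: 2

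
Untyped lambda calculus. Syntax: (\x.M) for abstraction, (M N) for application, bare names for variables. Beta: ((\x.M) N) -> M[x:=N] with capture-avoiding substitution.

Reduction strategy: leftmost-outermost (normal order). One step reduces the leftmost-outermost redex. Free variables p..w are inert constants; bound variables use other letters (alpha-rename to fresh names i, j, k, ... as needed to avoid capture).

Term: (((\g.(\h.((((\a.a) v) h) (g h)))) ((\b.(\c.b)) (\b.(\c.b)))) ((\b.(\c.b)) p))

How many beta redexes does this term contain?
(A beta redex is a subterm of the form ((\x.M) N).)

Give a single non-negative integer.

Term: (((\g.(\h.((((\a.a) v) h) (g h)))) ((\b.(\c.b)) (\b.(\c.b)))) ((\b.(\c.b)) p))
  Redex: ((\g.(\h.((((\a.a) v) h) (g h)))) ((\b.(\c.b)) (\b.(\c.b))))
  Redex: ((\a.a) v)
  Redex: ((\b.(\c.b)) (\b.(\c.b)))
  Redex: ((\b.(\c.b)) p)
Total redexes: 4

Answer: 4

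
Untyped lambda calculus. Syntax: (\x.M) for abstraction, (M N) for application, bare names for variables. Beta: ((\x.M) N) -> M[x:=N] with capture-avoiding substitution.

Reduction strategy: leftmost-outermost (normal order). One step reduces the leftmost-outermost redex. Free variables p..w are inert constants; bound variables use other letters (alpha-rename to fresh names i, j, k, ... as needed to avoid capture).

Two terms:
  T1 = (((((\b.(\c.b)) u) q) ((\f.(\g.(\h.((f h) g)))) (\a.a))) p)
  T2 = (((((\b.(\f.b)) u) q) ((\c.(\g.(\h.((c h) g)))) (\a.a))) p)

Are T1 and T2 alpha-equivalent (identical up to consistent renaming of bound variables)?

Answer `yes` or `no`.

Term 1: (((((\b.(\c.b)) u) q) ((\f.(\g.(\h.((f h) g)))) (\a.a))) p)
Term 2: (((((\b.(\f.b)) u) q) ((\c.(\g.(\h.((c h) g)))) (\a.a))) p)
Alpha-equivalence: compare structure up to binder renaming.
Result: True

Answer: yes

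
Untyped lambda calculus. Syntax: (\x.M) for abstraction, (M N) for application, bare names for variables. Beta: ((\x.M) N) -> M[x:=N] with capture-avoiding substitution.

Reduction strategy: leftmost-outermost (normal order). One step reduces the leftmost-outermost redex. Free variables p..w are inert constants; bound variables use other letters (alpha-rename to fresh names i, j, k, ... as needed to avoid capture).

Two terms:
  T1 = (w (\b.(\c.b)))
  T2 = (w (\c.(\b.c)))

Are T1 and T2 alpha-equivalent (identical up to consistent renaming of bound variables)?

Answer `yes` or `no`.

Answer: yes

Derivation:
Term 1: (w (\b.(\c.b)))
Term 2: (w (\c.(\b.c)))
Alpha-equivalence: compare structure up to binder renaming.
Result: True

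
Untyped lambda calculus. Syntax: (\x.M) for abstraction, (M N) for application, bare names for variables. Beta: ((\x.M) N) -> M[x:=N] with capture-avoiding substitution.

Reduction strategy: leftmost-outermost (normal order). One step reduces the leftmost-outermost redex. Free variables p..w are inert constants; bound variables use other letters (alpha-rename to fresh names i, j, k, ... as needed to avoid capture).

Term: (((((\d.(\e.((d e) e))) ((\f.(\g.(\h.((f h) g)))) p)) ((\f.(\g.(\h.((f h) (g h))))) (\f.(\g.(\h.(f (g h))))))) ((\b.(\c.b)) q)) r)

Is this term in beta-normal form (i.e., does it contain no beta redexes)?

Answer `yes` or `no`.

Term: (((((\d.(\e.((d e) e))) ((\f.(\g.(\h.((f h) g)))) p)) ((\f.(\g.(\h.((f h) (g h))))) (\f.(\g.(\h.(f (g h))))))) ((\b.(\c.b)) q)) r)
Found 4 beta redex(es).

Answer: no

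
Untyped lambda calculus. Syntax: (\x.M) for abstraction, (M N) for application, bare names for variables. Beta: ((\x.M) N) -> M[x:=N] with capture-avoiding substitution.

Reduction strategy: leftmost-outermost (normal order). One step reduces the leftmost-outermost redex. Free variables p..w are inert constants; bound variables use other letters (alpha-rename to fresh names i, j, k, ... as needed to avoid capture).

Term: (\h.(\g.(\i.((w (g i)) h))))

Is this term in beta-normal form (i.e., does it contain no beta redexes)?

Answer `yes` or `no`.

Answer: yes

Derivation:
Term: (\h.(\g.(\i.((w (g i)) h))))
No beta redexes found.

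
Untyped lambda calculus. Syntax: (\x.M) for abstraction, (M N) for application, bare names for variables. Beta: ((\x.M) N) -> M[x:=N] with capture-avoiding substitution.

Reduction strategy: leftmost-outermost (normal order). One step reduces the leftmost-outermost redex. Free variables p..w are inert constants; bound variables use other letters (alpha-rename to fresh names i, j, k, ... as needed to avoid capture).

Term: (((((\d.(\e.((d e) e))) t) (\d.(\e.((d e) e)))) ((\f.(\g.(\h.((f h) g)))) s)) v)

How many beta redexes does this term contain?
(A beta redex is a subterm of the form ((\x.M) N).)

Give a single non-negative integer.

Answer: 2

Derivation:
Term: (((((\d.(\e.((d e) e))) t) (\d.(\e.((d e) e)))) ((\f.(\g.(\h.((f h) g)))) s)) v)
  Redex: ((\d.(\e.((d e) e))) t)
  Redex: ((\f.(\g.(\h.((f h) g)))) s)
Total redexes: 2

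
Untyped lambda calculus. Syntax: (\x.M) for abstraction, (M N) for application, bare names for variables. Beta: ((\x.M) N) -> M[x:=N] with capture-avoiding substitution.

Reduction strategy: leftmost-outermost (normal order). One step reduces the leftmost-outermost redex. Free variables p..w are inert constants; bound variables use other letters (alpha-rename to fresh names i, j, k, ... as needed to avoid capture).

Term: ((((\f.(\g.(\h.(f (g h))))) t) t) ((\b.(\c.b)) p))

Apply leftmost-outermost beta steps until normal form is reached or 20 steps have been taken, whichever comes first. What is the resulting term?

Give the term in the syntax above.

Step 0: ((((\f.(\g.(\h.(f (g h))))) t) t) ((\b.(\c.b)) p))
Step 1: (((\g.(\h.(t (g h)))) t) ((\b.(\c.b)) p))
Step 2: ((\h.(t (t h))) ((\b.(\c.b)) p))
Step 3: (t (t ((\b.(\c.b)) p)))
Step 4: (t (t (\c.p)))

Answer: (t (t (\c.p)))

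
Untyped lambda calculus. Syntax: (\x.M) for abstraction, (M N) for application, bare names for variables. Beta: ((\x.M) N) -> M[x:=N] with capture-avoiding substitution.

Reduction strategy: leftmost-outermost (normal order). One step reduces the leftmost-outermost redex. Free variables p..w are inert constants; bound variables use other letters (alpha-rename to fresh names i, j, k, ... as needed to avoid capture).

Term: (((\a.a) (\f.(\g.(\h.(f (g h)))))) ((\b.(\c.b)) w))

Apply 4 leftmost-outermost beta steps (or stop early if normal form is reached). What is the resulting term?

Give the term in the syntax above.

Step 0: (((\a.a) (\f.(\g.(\h.(f (g h)))))) ((\b.(\c.b)) w))
Step 1: ((\f.(\g.(\h.(f (g h))))) ((\b.(\c.b)) w))
Step 2: (\g.(\h.(((\b.(\c.b)) w) (g h))))
Step 3: (\g.(\h.((\c.w) (g h))))
Step 4: (\g.(\h.w))

Answer: (\g.(\h.w))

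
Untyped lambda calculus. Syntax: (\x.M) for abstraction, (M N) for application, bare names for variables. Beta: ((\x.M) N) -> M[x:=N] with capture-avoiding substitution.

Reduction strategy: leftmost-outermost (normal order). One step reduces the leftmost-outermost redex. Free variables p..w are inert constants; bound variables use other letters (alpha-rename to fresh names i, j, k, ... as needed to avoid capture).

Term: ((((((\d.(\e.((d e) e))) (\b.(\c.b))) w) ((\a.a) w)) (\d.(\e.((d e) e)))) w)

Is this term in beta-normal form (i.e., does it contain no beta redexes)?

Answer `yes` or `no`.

Answer: no

Derivation:
Term: ((((((\d.(\e.((d e) e))) (\b.(\c.b))) w) ((\a.a) w)) (\d.(\e.((d e) e)))) w)
Found 2 beta redex(es).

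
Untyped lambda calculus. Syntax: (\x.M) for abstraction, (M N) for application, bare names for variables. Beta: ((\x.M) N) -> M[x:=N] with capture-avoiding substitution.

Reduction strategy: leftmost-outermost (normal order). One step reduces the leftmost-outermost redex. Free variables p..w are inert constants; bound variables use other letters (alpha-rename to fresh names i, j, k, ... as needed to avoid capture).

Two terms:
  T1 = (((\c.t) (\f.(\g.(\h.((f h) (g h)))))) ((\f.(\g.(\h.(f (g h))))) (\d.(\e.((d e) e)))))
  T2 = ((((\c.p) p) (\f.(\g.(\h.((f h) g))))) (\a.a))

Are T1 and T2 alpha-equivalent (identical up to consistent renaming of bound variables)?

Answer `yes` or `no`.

Answer: no

Derivation:
Term 1: (((\c.t) (\f.(\g.(\h.((f h) (g h)))))) ((\f.(\g.(\h.(f (g h))))) (\d.(\e.((d e) e)))))
Term 2: ((((\c.p) p) (\f.(\g.(\h.((f h) g))))) (\a.a))
Alpha-equivalence: compare structure up to binder renaming.
Result: False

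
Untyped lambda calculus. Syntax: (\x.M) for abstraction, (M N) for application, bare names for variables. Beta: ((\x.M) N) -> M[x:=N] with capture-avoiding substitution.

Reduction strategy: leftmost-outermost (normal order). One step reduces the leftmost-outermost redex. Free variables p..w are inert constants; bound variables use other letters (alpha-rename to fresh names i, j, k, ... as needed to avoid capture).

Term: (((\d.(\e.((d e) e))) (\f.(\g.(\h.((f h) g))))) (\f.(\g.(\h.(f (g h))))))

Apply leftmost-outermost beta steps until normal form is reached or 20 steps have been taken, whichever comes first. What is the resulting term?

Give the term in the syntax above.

Answer: (\h.(\i.(h (\g.(\h.(i (g h)))))))

Derivation:
Step 0: (((\d.(\e.((d e) e))) (\f.(\g.(\h.((f h) g))))) (\f.(\g.(\h.(f (g h))))))
Step 1: ((\e.(((\f.(\g.(\h.((f h) g)))) e) e)) (\f.(\g.(\h.(f (g h))))))
Step 2: (((\f.(\g.(\h.((f h) g)))) (\f.(\g.(\h.(f (g h)))))) (\f.(\g.(\h.(f (g h))))))
Step 3: ((\g.(\h.(((\f.(\g.(\h.(f (g h))))) h) g))) (\f.(\g.(\h.(f (g h))))))
Step 4: (\h.(((\f.(\g.(\h.(f (g h))))) h) (\f.(\g.(\h.(f (g h)))))))
Step 5: (\h.((\g.(\i.(h (g i)))) (\f.(\g.(\h.(f (g h)))))))
Step 6: (\h.(\i.(h ((\f.(\g.(\h.(f (g h))))) i))))
Step 7: (\h.(\i.(h (\g.(\h.(i (g h)))))))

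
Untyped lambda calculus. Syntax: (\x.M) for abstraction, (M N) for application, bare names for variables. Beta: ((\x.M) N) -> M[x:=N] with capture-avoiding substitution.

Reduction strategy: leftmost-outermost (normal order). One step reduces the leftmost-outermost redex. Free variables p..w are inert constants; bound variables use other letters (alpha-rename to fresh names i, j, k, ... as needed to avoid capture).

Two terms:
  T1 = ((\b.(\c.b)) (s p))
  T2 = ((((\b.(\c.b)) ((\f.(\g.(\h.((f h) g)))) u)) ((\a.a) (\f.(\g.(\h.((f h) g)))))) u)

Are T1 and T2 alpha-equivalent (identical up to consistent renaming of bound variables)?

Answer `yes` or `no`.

Term 1: ((\b.(\c.b)) (s p))
Term 2: ((((\b.(\c.b)) ((\f.(\g.(\h.((f h) g)))) u)) ((\a.a) (\f.(\g.(\h.((f h) g)))))) u)
Alpha-equivalence: compare structure up to binder renaming.
Result: False

Answer: no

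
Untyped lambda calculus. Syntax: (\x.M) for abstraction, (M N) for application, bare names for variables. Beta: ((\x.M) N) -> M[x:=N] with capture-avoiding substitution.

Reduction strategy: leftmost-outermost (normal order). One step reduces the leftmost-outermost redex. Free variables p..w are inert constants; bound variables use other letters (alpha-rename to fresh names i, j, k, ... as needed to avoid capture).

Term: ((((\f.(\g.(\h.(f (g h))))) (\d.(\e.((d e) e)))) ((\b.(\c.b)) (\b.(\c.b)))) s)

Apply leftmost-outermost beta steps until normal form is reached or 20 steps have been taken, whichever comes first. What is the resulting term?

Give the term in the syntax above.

Step 0: ((((\f.(\g.(\h.(f (g h))))) (\d.(\e.((d e) e)))) ((\b.(\c.b)) (\b.(\c.b)))) s)
Step 1: (((\g.(\h.((\d.(\e.((d e) e))) (g h)))) ((\b.(\c.b)) (\b.(\c.b)))) s)
Step 2: ((\h.((\d.(\e.((d e) e))) (((\b.(\c.b)) (\b.(\c.b))) h))) s)
Step 3: ((\d.(\e.((d e) e))) (((\b.(\c.b)) (\b.(\c.b))) s))
Step 4: (\e.(((((\b.(\c.b)) (\b.(\c.b))) s) e) e))
Step 5: (\e.((((\c.(\b.(\c.b))) s) e) e))
Step 6: (\e.(((\b.(\c.b)) e) e))
Step 7: (\e.((\c.e) e))
Step 8: (\e.e)

Answer: (\e.e)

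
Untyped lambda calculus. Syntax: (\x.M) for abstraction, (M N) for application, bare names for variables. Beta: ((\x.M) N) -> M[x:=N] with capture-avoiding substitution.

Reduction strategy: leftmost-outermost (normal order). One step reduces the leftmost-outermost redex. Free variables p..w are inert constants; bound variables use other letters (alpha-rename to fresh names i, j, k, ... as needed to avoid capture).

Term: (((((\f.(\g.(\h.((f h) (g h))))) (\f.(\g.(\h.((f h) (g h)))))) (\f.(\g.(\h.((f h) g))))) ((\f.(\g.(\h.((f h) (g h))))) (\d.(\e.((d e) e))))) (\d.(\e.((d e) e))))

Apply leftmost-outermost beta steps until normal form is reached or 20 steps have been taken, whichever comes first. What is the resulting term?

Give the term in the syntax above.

Answer: (((\e.(((((\d.(\e.((d e) e))) (((\f.(\g.(\h.((f h) g)))) ((\f.(\g.(\h.((f h) (g h))))) (\d.(\e.((d e) e))))) (\d.(\e.((d e) e))))) (\d.(\e.((d e) e)))) e) e)) (((\d.(\e.((d e) e))) (((\f.(\g.(\h.((f h) g)))) ((\f.(\g.(\h.((f h) (g h))))) (\d.(\e.((d e) e))))) (\d.(\e.((d e) e))))) (\d.(\e.((d e) e))))) ((\d.(\e.((d e) e))) (((\f.(\g.(\h.((f h) g)))) ((\f.(\g.(\h.((f h) (g h))))) (\d.(\e.((d e) e))))) (\d.(\e.((d e) e))))))

Derivation:
Step 0: (((((\f.(\g.(\h.((f h) (g h))))) (\f.(\g.(\h.((f h) (g h)))))) (\f.(\g.(\h.((f h) g))))) ((\f.(\g.(\h.((f h) (g h))))) (\d.(\e.((d e) e))))) (\d.(\e.((d e) e))))
Step 1: ((((\g.(\h.(((\f.(\g.(\h.((f h) (g h))))) h) (g h)))) (\f.(\g.(\h.((f h) g))))) ((\f.(\g.(\h.((f h) (g h))))) (\d.(\e.((d e) e))))) (\d.(\e.((d e) e))))
Step 2: (((\h.(((\f.(\g.(\h.((f h) (g h))))) h) ((\f.(\g.(\h.((f h) g)))) h))) ((\f.(\g.(\h.((f h) (g h))))) (\d.(\e.((d e) e))))) (\d.(\e.((d e) e))))
Step 3: ((((\f.(\g.(\h.((f h) (g h))))) ((\f.(\g.(\h.((f h) (g h))))) (\d.(\e.((d e) e))))) ((\f.(\g.(\h.((f h) g)))) ((\f.(\g.(\h.((f h) (g h))))) (\d.(\e.((d e) e)))))) (\d.(\e.((d e) e))))
Step 4: (((\g.(\h.((((\f.(\g.(\h.((f h) (g h))))) (\d.(\e.((d e) e)))) h) (g h)))) ((\f.(\g.(\h.((f h) g)))) ((\f.(\g.(\h.((f h) (g h))))) (\d.(\e.((d e) e)))))) (\d.(\e.((d e) e))))
Step 5: ((\h.((((\f.(\g.(\h.((f h) (g h))))) (\d.(\e.((d e) e)))) h) (((\f.(\g.(\h.((f h) g)))) ((\f.(\g.(\h.((f h) (g h))))) (\d.(\e.((d e) e))))) h))) (\d.(\e.((d e) e))))
Step 6: ((((\f.(\g.(\h.((f h) (g h))))) (\d.(\e.((d e) e)))) (\d.(\e.((d e) e)))) (((\f.(\g.(\h.((f h) g)))) ((\f.(\g.(\h.((f h) (g h))))) (\d.(\e.((d e) e))))) (\d.(\e.((d e) e)))))
Step 7: (((\g.(\h.(((\d.(\e.((d e) e))) h) (g h)))) (\d.(\e.((d e) e)))) (((\f.(\g.(\h.((f h) g)))) ((\f.(\g.(\h.((f h) (g h))))) (\d.(\e.((d e) e))))) (\d.(\e.((d e) e)))))
Step 8: ((\h.(((\d.(\e.((d e) e))) h) ((\d.(\e.((d e) e))) h))) (((\f.(\g.(\h.((f h) g)))) ((\f.(\g.(\h.((f h) (g h))))) (\d.(\e.((d e) e))))) (\d.(\e.((d e) e)))))
Step 9: (((\d.(\e.((d e) e))) (((\f.(\g.(\h.((f h) g)))) ((\f.(\g.(\h.((f h) (g h))))) (\d.(\e.((d e) e))))) (\d.(\e.((d e) e))))) ((\d.(\e.((d e) e))) (((\f.(\g.(\h.((f h) g)))) ((\f.(\g.(\h.((f h) (g h))))) (\d.(\e.((d e) e))))) (\d.(\e.((d e) e))))))
Step 10: ((\e.(((((\f.(\g.(\h.((f h) g)))) ((\f.(\g.(\h.((f h) (g h))))) (\d.(\e.((d e) e))))) (\d.(\e.((d e) e)))) e) e)) ((\d.(\e.((d e) e))) (((\f.(\g.(\h.((f h) g)))) ((\f.(\g.(\h.((f h) (g h))))) (\d.(\e.((d e) e))))) (\d.(\e.((d e) e))))))
Step 11: (((((\f.(\g.(\h.((f h) g)))) ((\f.(\g.(\h.((f h) (g h))))) (\d.(\e.((d e) e))))) (\d.(\e.((d e) e)))) ((\d.(\e.((d e) e))) (((\f.(\g.(\h.((f h) g)))) ((\f.(\g.(\h.((f h) (g h))))) (\d.(\e.((d e) e))))) (\d.(\e.((d e) e)))))) ((\d.(\e.((d e) e))) (((\f.(\g.(\h.((f h) g)))) ((\f.(\g.(\h.((f h) (g h))))) (\d.(\e.((d e) e))))) (\d.(\e.((d e) e))))))
Step 12: ((((\g.(\h.((((\f.(\g.(\h.((f h) (g h))))) (\d.(\e.((d e) e)))) h) g))) (\d.(\e.((d e) e)))) ((\d.(\e.((d e) e))) (((\f.(\g.(\h.((f h) g)))) ((\f.(\g.(\h.((f h) (g h))))) (\d.(\e.((d e) e))))) (\d.(\e.((d e) e)))))) ((\d.(\e.((d e) e))) (((\f.(\g.(\h.((f h) g)))) ((\f.(\g.(\h.((f h) (g h))))) (\d.(\e.((d e) e))))) (\d.(\e.((d e) e))))))
Step 13: (((\h.((((\f.(\g.(\h.((f h) (g h))))) (\d.(\e.((d e) e)))) h) (\d.(\e.((d e) e))))) ((\d.(\e.((d e) e))) (((\f.(\g.(\h.((f h) g)))) ((\f.(\g.(\h.((f h) (g h))))) (\d.(\e.((d e) e))))) (\d.(\e.((d e) e)))))) ((\d.(\e.((d e) e))) (((\f.(\g.(\h.((f h) g)))) ((\f.(\g.(\h.((f h) (g h))))) (\d.(\e.((d e) e))))) (\d.(\e.((d e) e))))))
Step 14: (((((\f.(\g.(\h.((f h) (g h))))) (\d.(\e.((d e) e)))) ((\d.(\e.((d e) e))) (((\f.(\g.(\h.((f h) g)))) ((\f.(\g.(\h.((f h) (g h))))) (\d.(\e.((d e) e))))) (\d.(\e.((d e) e)))))) (\d.(\e.((d e) e)))) ((\d.(\e.((d e) e))) (((\f.(\g.(\h.((f h) g)))) ((\f.(\g.(\h.((f h) (g h))))) (\d.(\e.((d e) e))))) (\d.(\e.((d e) e))))))
Step 15: ((((\g.(\h.(((\d.(\e.((d e) e))) h) (g h)))) ((\d.(\e.((d e) e))) (((\f.(\g.(\h.((f h) g)))) ((\f.(\g.(\h.((f h) (g h))))) (\d.(\e.((d e) e))))) (\d.(\e.((d e) e)))))) (\d.(\e.((d e) e)))) ((\d.(\e.((d e) e))) (((\f.(\g.(\h.((f h) g)))) ((\f.(\g.(\h.((f h) (g h))))) (\d.(\e.((d e) e))))) (\d.(\e.((d e) e))))))
Step 16: (((\h.(((\d.(\e.((d e) e))) h) (((\d.(\e.((d e) e))) (((\f.(\g.(\h.((f h) g)))) ((\f.(\g.(\h.((f h) (g h))))) (\d.(\e.((d e) e))))) (\d.(\e.((d e) e))))) h))) (\d.(\e.((d e) e)))) ((\d.(\e.((d e) e))) (((\f.(\g.(\h.((f h) g)))) ((\f.(\g.(\h.((f h) (g h))))) (\d.(\e.((d e) e))))) (\d.(\e.((d e) e))))))
Step 17: ((((\d.(\e.((d e) e))) (\d.(\e.((d e) e)))) (((\d.(\e.((d e) e))) (((\f.(\g.(\h.((f h) g)))) ((\f.(\g.(\h.((f h) (g h))))) (\d.(\e.((d e) e))))) (\d.(\e.((d e) e))))) (\d.(\e.((d e) e))))) ((\d.(\e.((d e) e))) (((\f.(\g.(\h.((f h) g)))) ((\f.(\g.(\h.((f h) (g h))))) (\d.(\e.((d e) e))))) (\d.(\e.((d e) e))))))
Step 18: (((\e.(((\d.(\e.((d e) e))) e) e)) (((\d.(\e.((d e) e))) (((\f.(\g.(\h.((f h) g)))) ((\f.(\g.(\h.((f h) (g h))))) (\d.(\e.((d e) e))))) (\d.(\e.((d e) e))))) (\d.(\e.((d e) e))))) ((\d.(\e.((d e) e))) (((\f.(\g.(\h.((f h) g)))) ((\f.(\g.(\h.((f h) (g h))))) (\d.(\e.((d e) e))))) (\d.(\e.((d e) e))))))
Step 19: ((((\d.(\e.((d e) e))) (((\d.(\e.((d e) e))) (((\f.(\g.(\h.((f h) g)))) ((\f.(\g.(\h.((f h) (g h))))) (\d.(\e.((d e) e))))) (\d.(\e.((d e) e))))) (\d.(\e.((d e) e))))) (((\d.(\e.((d e) e))) (((\f.(\g.(\h.((f h) g)))) ((\f.(\g.(\h.((f h) (g h))))) (\d.(\e.((d e) e))))) (\d.(\e.((d e) e))))) (\d.(\e.((d e) e))))) ((\d.(\e.((d e) e))) (((\f.(\g.(\h.((f h) g)))) ((\f.(\g.(\h.((f h) (g h))))) (\d.(\e.((d e) e))))) (\d.(\e.((d e) e))))))
Step 20: (((\e.(((((\d.(\e.((d e) e))) (((\f.(\g.(\h.((f h) g)))) ((\f.(\g.(\h.((f h) (g h))))) (\d.(\e.((d e) e))))) (\d.(\e.((d e) e))))) (\d.(\e.((d e) e)))) e) e)) (((\d.(\e.((d e) e))) (((\f.(\g.(\h.((f h) g)))) ((\f.(\g.(\h.((f h) (g h))))) (\d.(\e.((d e) e))))) (\d.(\e.((d e) e))))) (\d.(\e.((d e) e))))) ((\d.(\e.((d e) e))) (((\f.(\g.(\h.((f h) g)))) ((\f.(\g.(\h.((f h) (g h))))) (\d.(\e.((d e) e))))) (\d.(\e.((d e) e))))))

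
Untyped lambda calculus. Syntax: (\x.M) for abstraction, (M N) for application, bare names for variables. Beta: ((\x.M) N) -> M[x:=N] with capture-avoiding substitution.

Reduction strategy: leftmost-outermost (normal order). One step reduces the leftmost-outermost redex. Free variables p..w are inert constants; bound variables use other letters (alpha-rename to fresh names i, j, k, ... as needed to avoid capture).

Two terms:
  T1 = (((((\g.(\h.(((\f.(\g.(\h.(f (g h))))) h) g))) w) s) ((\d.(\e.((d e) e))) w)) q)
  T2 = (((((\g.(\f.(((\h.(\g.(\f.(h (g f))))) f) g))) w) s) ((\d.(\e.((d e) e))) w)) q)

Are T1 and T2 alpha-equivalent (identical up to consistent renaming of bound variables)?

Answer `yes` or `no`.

Answer: yes

Derivation:
Term 1: (((((\g.(\h.(((\f.(\g.(\h.(f (g h))))) h) g))) w) s) ((\d.(\e.((d e) e))) w)) q)
Term 2: (((((\g.(\f.(((\h.(\g.(\f.(h (g f))))) f) g))) w) s) ((\d.(\e.((d e) e))) w)) q)
Alpha-equivalence: compare structure up to binder renaming.
Result: True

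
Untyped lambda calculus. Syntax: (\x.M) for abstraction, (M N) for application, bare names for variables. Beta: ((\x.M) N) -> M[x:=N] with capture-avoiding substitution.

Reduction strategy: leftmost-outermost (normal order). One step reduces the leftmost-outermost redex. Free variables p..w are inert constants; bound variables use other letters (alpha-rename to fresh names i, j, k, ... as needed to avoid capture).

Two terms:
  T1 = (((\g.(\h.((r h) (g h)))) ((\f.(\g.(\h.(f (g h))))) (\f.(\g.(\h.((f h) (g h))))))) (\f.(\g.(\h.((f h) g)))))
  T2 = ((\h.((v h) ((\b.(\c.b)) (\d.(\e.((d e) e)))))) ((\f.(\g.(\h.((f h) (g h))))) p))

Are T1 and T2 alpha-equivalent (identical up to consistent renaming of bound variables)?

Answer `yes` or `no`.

Answer: no

Derivation:
Term 1: (((\g.(\h.((r h) (g h)))) ((\f.(\g.(\h.(f (g h))))) (\f.(\g.(\h.((f h) (g h))))))) (\f.(\g.(\h.((f h) g)))))
Term 2: ((\h.((v h) ((\b.(\c.b)) (\d.(\e.((d e) e)))))) ((\f.(\g.(\h.((f h) (g h))))) p))
Alpha-equivalence: compare structure up to binder renaming.
Result: False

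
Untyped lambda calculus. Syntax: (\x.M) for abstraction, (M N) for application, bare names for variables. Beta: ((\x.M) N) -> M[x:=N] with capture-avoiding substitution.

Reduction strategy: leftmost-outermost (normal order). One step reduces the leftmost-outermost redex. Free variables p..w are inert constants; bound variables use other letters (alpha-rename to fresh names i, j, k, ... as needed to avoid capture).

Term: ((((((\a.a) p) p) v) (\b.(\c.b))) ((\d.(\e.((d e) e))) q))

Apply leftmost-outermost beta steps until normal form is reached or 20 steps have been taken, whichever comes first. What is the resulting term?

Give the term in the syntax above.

Step 0: ((((((\a.a) p) p) v) (\b.(\c.b))) ((\d.(\e.((d e) e))) q))
Step 1: ((((p p) v) (\b.(\c.b))) ((\d.(\e.((d e) e))) q))
Step 2: ((((p p) v) (\b.(\c.b))) (\e.((q e) e)))

Answer: ((((p p) v) (\b.(\c.b))) (\e.((q e) e)))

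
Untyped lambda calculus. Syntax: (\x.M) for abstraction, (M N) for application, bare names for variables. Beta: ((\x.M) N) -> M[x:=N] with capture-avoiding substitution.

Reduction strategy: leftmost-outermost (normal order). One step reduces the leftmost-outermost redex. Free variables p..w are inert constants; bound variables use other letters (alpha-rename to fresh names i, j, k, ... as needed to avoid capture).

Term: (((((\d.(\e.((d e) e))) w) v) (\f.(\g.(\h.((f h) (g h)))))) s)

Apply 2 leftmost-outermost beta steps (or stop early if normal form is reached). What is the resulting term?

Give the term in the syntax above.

Step 0: (((((\d.(\e.((d e) e))) w) v) (\f.(\g.(\h.((f h) (g h)))))) s)
Step 1: ((((\e.((w e) e)) v) (\f.(\g.(\h.((f h) (g h)))))) s)
Step 2: ((((w v) v) (\f.(\g.(\h.((f h) (g h)))))) s)

Answer: ((((w v) v) (\f.(\g.(\h.((f h) (g h)))))) s)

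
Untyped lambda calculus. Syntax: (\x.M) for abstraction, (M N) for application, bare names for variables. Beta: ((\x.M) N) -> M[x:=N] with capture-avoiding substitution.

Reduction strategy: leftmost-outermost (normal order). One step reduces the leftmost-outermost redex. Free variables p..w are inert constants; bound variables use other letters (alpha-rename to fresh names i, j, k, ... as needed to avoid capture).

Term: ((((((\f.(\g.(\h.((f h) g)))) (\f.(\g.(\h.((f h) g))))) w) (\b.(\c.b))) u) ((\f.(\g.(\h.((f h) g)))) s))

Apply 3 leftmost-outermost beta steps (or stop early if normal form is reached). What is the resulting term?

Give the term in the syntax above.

Answer: (((((\f.(\g.(\h.((f h) g)))) (\b.(\c.b))) w) u) ((\f.(\g.(\h.((f h) g)))) s))

Derivation:
Step 0: ((((((\f.(\g.(\h.((f h) g)))) (\f.(\g.(\h.((f h) g))))) w) (\b.(\c.b))) u) ((\f.(\g.(\h.((f h) g)))) s))
Step 1: (((((\g.(\h.(((\f.(\g.(\h.((f h) g)))) h) g))) w) (\b.(\c.b))) u) ((\f.(\g.(\h.((f h) g)))) s))
Step 2: ((((\h.(((\f.(\g.(\h.((f h) g)))) h) w)) (\b.(\c.b))) u) ((\f.(\g.(\h.((f h) g)))) s))
Step 3: (((((\f.(\g.(\h.((f h) g)))) (\b.(\c.b))) w) u) ((\f.(\g.(\h.((f h) g)))) s))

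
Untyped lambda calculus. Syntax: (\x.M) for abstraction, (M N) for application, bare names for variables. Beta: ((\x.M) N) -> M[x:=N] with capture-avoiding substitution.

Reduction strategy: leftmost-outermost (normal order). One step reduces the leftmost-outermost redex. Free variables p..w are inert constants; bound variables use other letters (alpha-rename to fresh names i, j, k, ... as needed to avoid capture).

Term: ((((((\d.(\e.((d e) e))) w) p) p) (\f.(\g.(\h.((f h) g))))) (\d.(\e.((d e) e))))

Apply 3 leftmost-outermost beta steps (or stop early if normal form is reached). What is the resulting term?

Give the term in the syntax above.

Answer: (((((w p) p) p) (\f.(\g.(\h.((f h) g))))) (\d.(\e.((d e) e))))

Derivation:
Step 0: ((((((\d.(\e.((d e) e))) w) p) p) (\f.(\g.(\h.((f h) g))))) (\d.(\e.((d e) e))))
Step 1: (((((\e.((w e) e)) p) p) (\f.(\g.(\h.((f h) g))))) (\d.(\e.((d e) e))))
Step 2: (((((w p) p) p) (\f.(\g.(\h.((f h) g))))) (\d.(\e.((d e) e))))
Step 3: (normal form reached)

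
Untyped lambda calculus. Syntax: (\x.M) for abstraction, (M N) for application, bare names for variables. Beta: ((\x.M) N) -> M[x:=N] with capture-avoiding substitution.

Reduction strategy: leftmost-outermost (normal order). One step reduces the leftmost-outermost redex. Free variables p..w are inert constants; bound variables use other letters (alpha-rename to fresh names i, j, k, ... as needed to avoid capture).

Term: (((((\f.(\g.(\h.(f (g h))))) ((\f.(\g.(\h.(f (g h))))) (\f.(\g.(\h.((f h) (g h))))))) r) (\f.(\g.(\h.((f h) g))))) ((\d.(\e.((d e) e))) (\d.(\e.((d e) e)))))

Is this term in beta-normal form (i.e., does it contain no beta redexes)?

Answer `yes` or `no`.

Term: (((((\f.(\g.(\h.(f (g h))))) ((\f.(\g.(\h.(f (g h))))) (\f.(\g.(\h.((f h) (g h))))))) r) (\f.(\g.(\h.((f h) g))))) ((\d.(\e.((d e) e))) (\d.(\e.((d e) e)))))
Found 3 beta redex(es).

Answer: no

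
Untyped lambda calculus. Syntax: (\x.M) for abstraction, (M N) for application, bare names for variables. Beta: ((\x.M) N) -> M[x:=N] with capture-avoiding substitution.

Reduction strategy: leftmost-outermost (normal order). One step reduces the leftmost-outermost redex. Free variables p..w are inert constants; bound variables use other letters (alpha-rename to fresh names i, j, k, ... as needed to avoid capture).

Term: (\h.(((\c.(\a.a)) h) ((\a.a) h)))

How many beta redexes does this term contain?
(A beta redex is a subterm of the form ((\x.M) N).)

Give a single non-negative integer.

Term: (\h.(((\c.(\a.a)) h) ((\a.a) h)))
  Redex: ((\c.(\a.a)) h)
  Redex: ((\a.a) h)
Total redexes: 2

Answer: 2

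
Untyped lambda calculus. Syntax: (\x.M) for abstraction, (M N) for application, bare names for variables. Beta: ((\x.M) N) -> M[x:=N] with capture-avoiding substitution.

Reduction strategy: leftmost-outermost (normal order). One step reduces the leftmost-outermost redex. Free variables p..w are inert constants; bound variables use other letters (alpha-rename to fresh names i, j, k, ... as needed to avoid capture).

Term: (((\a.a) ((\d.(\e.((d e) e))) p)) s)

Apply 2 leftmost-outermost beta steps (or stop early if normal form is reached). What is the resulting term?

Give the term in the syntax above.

Step 0: (((\a.a) ((\d.(\e.((d e) e))) p)) s)
Step 1: (((\d.(\e.((d e) e))) p) s)
Step 2: ((\e.((p e) e)) s)

Answer: ((\e.((p e) e)) s)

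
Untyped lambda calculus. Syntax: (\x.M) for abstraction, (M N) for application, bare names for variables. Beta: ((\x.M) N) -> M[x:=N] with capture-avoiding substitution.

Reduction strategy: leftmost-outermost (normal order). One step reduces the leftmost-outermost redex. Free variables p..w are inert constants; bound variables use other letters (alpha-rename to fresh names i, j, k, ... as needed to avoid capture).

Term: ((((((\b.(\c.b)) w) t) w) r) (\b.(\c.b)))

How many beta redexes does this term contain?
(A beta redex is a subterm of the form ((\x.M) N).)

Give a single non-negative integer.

Answer: 1

Derivation:
Term: ((((((\b.(\c.b)) w) t) w) r) (\b.(\c.b)))
  Redex: ((\b.(\c.b)) w)
Total redexes: 1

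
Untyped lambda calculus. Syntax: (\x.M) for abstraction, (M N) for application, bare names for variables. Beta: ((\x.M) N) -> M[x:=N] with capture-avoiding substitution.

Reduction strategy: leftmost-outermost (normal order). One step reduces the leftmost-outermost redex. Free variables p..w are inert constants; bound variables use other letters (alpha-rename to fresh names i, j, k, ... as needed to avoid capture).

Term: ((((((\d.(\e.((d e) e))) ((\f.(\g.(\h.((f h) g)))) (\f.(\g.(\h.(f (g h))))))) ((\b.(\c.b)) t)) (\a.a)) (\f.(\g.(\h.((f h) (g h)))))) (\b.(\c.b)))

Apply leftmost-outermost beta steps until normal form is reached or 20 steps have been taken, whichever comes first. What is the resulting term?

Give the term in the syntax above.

Step 0: ((((((\d.(\e.((d e) e))) ((\f.(\g.(\h.((f h) g)))) (\f.(\g.(\h.(f (g h))))))) ((\b.(\c.b)) t)) (\a.a)) (\f.(\g.(\h.((f h) (g h)))))) (\b.(\c.b)))
Step 1: (((((\e.((((\f.(\g.(\h.((f h) g)))) (\f.(\g.(\h.(f (g h)))))) e) e)) ((\b.(\c.b)) t)) (\a.a)) (\f.(\g.(\h.((f h) (g h)))))) (\b.(\c.b)))
Step 2: (((((((\f.(\g.(\h.((f h) g)))) (\f.(\g.(\h.(f (g h)))))) ((\b.(\c.b)) t)) ((\b.(\c.b)) t)) (\a.a)) (\f.(\g.(\h.((f h) (g h)))))) (\b.(\c.b)))
Step 3: ((((((\g.(\h.(((\f.(\g.(\h.(f (g h))))) h) g))) ((\b.(\c.b)) t)) ((\b.(\c.b)) t)) (\a.a)) (\f.(\g.(\h.((f h) (g h)))))) (\b.(\c.b)))
Step 4: (((((\h.(((\f.(\g.(\h.(f (g h))))) h) ((\b.(\c.b)) t))) ((\b.(\c.b)) t)) (\a.a)) (\f.(\g.(\h.((f h) (g h)))))) (\b.(\c.b)))
Step 5: ((((((\f.(\g.(\h.(f (g h))))) ((\b.(\c.b)) t)) ((\b.(\c.b)) t)) (\a.a)) (\f.(\g.(\h.((f h) (g h)))))) (\b.(\c.b)))
Step 6: (((((\g.(\h.(((\b.(\c.b)) t) (g h)))) ((\b.(\c.b)) t)) (\a.a)) (\f.(\g.(\h.((f h) (g h)))))) (\b.(\c.b)))
Step 7: ((((\h.(((\b.(\c.b)) t) (((\b.(\c.b)) t) h))) (\a.a)) (\f.(\g.(\h.((f h) (g h)))))) (\b.(\c.b)))
Step 8: (((((\b.(\c.b)) t) (((\b.(\c.b)) t) (\a.a))) (\f.(\g.(\h.((f h) (g h)))))) (\b.(\c.b)))
Step 9: ((((\c.t) (((\b.(\c.b)) t) (\a.a))) (\f.(\g.(\h.((f h) (g h)))))) (\b.(\c.b)))
Step 10: ((t (\f.(\g.(\h.((f h) (g h)))))) (\b.(\c.b)))

Answer: ((t (\f.(\g.(\h.((f h) (g h)))))) (\b.(\c.b)))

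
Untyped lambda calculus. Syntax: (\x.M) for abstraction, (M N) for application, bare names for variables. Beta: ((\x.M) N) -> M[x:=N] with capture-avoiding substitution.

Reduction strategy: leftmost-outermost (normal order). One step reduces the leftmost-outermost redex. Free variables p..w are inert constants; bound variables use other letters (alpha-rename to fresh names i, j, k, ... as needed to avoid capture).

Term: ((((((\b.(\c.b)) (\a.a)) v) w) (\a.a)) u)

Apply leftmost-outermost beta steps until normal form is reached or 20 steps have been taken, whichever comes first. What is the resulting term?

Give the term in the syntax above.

Step 0: ((((((\b.(\c.b)) (\a.a)) v) w) (\a.a)) u)
Step 1: (((((\c.(\a.a)) v) w) (\a.a)) u)
Step 2: ((((\a.a) w) (\a.a)) u)
Step 3: ((w (\a.a)) u)

Answer: ((w (\a.a)) u)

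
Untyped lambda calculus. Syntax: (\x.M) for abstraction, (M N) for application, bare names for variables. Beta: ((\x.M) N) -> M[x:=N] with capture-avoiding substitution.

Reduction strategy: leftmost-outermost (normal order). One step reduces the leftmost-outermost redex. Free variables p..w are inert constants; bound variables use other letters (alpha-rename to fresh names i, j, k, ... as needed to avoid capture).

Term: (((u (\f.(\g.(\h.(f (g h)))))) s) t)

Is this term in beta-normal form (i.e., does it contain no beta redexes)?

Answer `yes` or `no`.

Term: (((u (\f.(\g.(\h.(f (g h)))))) s) t)
No beta redexes found.

Answer: yes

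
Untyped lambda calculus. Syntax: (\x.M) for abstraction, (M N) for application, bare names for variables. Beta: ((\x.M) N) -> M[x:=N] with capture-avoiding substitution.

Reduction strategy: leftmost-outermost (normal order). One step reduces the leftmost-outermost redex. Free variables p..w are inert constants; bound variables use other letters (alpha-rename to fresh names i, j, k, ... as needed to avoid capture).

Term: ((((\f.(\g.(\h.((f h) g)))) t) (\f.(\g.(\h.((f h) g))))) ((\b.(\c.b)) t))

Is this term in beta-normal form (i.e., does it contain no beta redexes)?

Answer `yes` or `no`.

Answer: no

Derivation:
Term: ((((\f.(\g.(\h.((f h) g)))) t) (\f.(\g.(\h.((f h) g))))) ((\b.(\c.b)) t))
Found 2 beta redex(es).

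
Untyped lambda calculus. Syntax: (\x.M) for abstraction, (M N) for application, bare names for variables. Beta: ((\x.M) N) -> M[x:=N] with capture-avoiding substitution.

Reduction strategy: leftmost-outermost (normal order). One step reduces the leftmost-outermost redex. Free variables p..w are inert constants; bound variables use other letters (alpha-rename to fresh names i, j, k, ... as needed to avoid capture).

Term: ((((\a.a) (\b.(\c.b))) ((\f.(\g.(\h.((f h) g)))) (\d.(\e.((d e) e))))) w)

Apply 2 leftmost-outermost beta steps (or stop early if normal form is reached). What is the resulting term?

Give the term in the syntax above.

Step 0: ((((\a.a) (\b.(\c.b))) ((\f.(\g.(\h.((f h) g)))) (\d.(\e.((d e) e))))) w)
Step 1: (((\b.(\c.b)) ((\f.(\g.(\h.((f h) g)))) (\d.(\e.((d e) e))))) w)
Step 2: ((\c.((\f.(\g.(\h.((f h) g)))) (\d.(\e.((d e) e))))) w)

Answer: ((\c.((\f.(\g.(\h.((f h) g)))) (\d.(\e.((d e) e))))) w)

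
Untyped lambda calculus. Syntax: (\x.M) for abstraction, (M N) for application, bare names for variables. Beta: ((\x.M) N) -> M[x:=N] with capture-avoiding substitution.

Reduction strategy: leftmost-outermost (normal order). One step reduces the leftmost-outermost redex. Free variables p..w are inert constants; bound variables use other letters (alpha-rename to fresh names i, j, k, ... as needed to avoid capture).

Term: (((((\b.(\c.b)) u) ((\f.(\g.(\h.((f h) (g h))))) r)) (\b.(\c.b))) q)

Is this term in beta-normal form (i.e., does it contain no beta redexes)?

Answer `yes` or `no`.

Term: (((((\b.(\c.b)) u) ((\f.(\g.(\h.((f h) (g h))))) r)) (\b.(\c.b))) q)
Found 2 beta redex(es).

Answer: no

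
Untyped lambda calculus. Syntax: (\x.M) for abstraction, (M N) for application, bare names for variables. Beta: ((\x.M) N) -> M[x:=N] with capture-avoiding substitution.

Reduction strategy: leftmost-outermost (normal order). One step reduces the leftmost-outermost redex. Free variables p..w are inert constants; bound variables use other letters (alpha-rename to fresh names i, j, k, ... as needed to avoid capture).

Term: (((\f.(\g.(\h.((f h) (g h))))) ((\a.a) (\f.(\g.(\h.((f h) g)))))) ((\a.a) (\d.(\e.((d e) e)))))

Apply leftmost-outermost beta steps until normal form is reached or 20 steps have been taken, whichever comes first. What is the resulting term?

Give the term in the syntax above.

Step 0: (((\f.(\g.(\h.((f h) (g h))))) ((\a.a) (\f.(\g.(\h.((f h) g)))))) ((\a.a) (\d.(\e.((d e) e)))))
Step 1: ((\g.(\h.((((\a.a) (\f.(\g.(\h.((f h) g))))) h) (g h)))) ((\a.a) (\d.(\e.((d e) e)))))
Step 2: (\h.((((\a.a) (\f.(\g.(\h.((f h) g))))) h) (((\a.a) (\d.(\e.((d e) e)))) h)))
Step 3: (\h.(((\f.(\g.(\h.((f h) g)))) h) (((\a.a) (\d.(\e.((d e) e)))) h)))
Step 4: (\h.((\g.(\i.((h i) g))) (((\a.a) (\d.(\e.((d e) e)))) h)))
Step 5: (\h.(\i.((h i) (((\a.a) (\d.(\e.((d e) e)))) h))))
Step 6: (\h.(\i.((h i) ((\d.(\e.((d e) e))) h))))
Step 7: (\h.(\i.((h i) (\e.((h e) e)))))

Answer: (\h.(\i.((h i) (\e.((h e) e)))))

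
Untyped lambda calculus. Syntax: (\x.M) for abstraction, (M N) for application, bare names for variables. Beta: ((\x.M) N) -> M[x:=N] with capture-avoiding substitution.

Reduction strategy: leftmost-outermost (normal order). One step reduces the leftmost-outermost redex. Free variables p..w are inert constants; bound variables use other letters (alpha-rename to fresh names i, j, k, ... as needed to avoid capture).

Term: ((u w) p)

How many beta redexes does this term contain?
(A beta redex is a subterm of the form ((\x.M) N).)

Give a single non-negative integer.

Term: ((u w) p)
  (no redexes)
Total redexes: 0

Answer: 0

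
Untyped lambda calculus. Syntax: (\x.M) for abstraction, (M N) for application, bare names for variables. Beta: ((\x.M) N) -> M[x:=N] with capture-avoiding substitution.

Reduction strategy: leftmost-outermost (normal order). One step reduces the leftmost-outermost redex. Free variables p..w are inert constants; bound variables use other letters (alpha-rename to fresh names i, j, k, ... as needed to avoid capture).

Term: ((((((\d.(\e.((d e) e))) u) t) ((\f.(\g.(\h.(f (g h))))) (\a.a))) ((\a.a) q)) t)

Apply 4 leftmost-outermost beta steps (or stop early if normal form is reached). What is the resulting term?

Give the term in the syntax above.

Step 0: ((((((\d.(\e.((d e) e))) u) t) ((\f.(\g.(\h.(f (g h))))) (\a.a))) ((\a.a) q)) t)
Step 1: (((((\e.((u e) e)) t) ((\f.(\g.(\h.(f (g h))))) (\a.a))) ((\a.a) q)) t)
Step 2: (((((u t) t) ((\f.(\g.(\h.(f (g h))))) (\a.a))) ((\a.a) q)) t)
Step 3: (((((u t) t) (\g.(\h.((\a.a) (g h))))) ((\a.a) q)) t)
Step 4: (((((u t) t) (\g.(\h.(g h)))) ((\a.a) q)) t)

Answer: (((((u t) t) (\g.(\h.(g h)))) ((\a.a) q)) t)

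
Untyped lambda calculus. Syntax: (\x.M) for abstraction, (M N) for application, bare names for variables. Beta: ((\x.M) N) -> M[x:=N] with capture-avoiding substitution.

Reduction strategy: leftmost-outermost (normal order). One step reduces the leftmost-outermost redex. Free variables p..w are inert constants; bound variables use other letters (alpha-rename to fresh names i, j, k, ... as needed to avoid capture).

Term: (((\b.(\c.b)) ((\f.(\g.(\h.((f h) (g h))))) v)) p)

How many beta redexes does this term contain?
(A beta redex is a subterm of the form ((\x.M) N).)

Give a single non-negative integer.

Term: (((\b.(\c.b)) ((\f.(\g.(\h.((f h) (g h))))) v)) p)
  Redex: ((\b.(\c.b)) ((\f.(\g.(\h.((f h) (g h))))) v))
  Redex: ((\f.(\g.(\h.((f h) (g h))))) v)
Total redexes: 2

Answer: 2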